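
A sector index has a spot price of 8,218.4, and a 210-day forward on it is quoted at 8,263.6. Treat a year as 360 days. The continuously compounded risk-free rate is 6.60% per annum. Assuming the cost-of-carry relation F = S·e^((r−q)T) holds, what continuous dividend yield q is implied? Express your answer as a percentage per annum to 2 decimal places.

5.66%

From F = S·e^((r−q)T): (r − q) = ln(F/S)/T
ln(8263.6/8218.4) = ln(1.005500) = 0.005485
(r − q) = 0.005485 / (210/360) = 0.009403
q = r − ln(F/S)/T = 0.0660 − 0.009403 = 0.056597
q = 5.66%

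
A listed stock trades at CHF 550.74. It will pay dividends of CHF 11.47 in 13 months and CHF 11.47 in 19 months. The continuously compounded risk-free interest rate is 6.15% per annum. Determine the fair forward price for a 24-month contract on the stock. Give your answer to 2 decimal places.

CHF 598.92

PV(dividends) I = 11.47·e^(−0.0615·13/12) + 11.47·e^(−0.0615·19/12)
I = 10.7307 + 10.4058 = 21.1365
F = (S − I)·e^(rT) = (550.74 − 21.1365) · e^(0.0615·24/12)
= 529.6035 · e^0.123000 = 529.6035 × 1.130884 = CHF 598.92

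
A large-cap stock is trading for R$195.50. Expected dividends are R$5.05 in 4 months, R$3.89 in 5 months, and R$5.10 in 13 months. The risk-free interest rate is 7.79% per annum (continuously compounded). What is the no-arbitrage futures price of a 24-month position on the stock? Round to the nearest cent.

PV(dividends) I = 5.05·e^(−0.0779·4/12) + 3.89·e^(−0.0779·5/12) + 5.10·e^(−0.0779·13/12)
I = 4.9206 + 3.7658 + 4.6873 = 13.3737
F = (S − I)·e^(rT) = (195.50 − 13.3737) · e^(0.0779·24/12)
= 182.1263 · e^0.155800 = 182.1263 × 1.168592 = R$212.83

R$212.83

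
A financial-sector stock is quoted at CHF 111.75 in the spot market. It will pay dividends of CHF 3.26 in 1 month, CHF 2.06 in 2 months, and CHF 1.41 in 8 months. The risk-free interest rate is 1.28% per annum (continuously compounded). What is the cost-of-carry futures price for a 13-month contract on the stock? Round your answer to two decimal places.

PV(dividends) I = 3.26·e^(−0.0128·1/12) + 2.06·e^(−0.0128·2/12) + 1.41·e^(−0.0128·8/12)
I = 3.2565 + 2.0556 + 1.3980 = 6.7101
F = (S − I)·e^(rT) = (111.75 − 6.7101) · e^(0.0128·13/12)
= 105.0399 · e^0.013867 = 105.0399 × 1.013964 = CHF 106.51

CHF 106.51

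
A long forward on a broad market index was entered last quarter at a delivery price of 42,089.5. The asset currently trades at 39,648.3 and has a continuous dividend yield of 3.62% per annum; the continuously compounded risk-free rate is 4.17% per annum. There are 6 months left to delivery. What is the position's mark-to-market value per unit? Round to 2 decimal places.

Current fair forward for the remaining 6 months: F = S·e^((r − q)·T), (r − q) = 0.0417 − 0.0362 = 0.0055
F = 39648.3 · e^(0.0055 × 6/12) = 39648.3 × 1.00275378 = 39757.4827
Value of long forward = (F − K)·e^(−rT) = (39757.4827 − 42089.5) · e^(−0.0417·6/12)
= -2332.0173 × 0.97936586 = -2283.90

-2283.90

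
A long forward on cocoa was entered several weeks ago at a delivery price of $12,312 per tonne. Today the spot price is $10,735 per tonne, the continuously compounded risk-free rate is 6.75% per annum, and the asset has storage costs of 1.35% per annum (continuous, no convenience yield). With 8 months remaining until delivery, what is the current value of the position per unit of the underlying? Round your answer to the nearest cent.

Current fair forward for the remaining 8 months: F = S·e^((r + u)·T), (r + u) = 0.0675 + 0.0135 = 0.0810
F = 10735 · e^(0.0810 × 8/12) = 10735 × 1.05548460 = 11330.6272
Value of long forward = (F − K)·e^(−rT) = (11330.6272 − 12312) · e^(−0.0675·8/12)
= -981.3728 × 0.95599748 = -938.19

-$938.19 per tonne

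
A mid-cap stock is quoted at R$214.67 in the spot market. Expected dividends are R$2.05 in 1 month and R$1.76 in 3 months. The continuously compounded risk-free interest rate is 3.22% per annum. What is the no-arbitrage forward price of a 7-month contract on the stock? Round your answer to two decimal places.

PV(dividends) I = 2.05·e^(−0.0322·1/12) + 1.76·e^(−0.0322·3/12)
I = 2.0445 + 1.7459 = 3.7904
F = (S − I)·e^(rT) = (214.67 − 3.7904) · e^(0.0322·7/12)
= 210.8796 · e^0.018783 = 210.8796 × 1.018961 = R$214.88

R$214.88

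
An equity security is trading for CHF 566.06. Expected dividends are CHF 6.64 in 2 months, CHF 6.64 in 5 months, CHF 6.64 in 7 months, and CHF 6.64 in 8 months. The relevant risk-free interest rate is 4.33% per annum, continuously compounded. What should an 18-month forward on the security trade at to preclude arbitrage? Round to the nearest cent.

PV(dividends) I = 6.64·e^(−0.0433·2/12) + 6.64·e^(−0.0433·5/12) + 6.64·e^(−0.0433·7/12) + 6.64·e^(−0.0433·8/12)
I = 6.5923 + 6.5213 + 6.4744 + 6.4511 = 26.0391
F = (S − I)·e^(rT) = (566.06 − 26.0391) · e^(0.0433·18/12)
= 540.0209 · e^0.064950 = 540.0209 × 1.067106 = CHF 576.26

CHF 576.26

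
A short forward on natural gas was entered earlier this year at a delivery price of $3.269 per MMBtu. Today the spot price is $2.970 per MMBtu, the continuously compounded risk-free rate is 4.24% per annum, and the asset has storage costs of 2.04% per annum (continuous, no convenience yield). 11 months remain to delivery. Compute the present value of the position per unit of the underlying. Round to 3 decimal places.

Current fair forward for the remaining 11 months: F = S·e^((r + u)·T), (r + u) = 0.0424 + 0.0204 = 0.0628
F = 2.970 · e^(0.0628 × 11/12) = 2.970 × 1.059256 = 3.1460
Value of long forward = (F − K)·e^(−rT) = (3.1460 − 3.269) · e^(−0.0424·11/12)
= -0.1230 × 0.961879 = -0.118
Short position value = −(long value) = $0.118

$0.118 per MMBtu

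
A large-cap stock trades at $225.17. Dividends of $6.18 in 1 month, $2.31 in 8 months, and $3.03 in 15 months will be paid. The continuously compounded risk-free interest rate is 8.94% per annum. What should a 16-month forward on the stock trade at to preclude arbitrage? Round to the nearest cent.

PV(dividends) I = 6.18·e^(−0.0894·1/12) + 2.31·e^(−0.0894·8/12) + 3.03·e^(−0.0894·15/12)
I = 6.1341 + 2.1763 + 2.7096 = 11.0200
F = (S − I)·e^(rT) = (225.17 − 11.0200) · e^(0.0894·16/12)
= 214.1500 · e^0.119200 = 214.1500 × 1.126595 = $241.26

$241.26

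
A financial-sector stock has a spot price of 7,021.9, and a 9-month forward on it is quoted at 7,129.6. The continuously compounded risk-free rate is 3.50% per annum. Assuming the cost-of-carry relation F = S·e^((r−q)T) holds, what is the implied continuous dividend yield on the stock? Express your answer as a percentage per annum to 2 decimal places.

1.47%

From F = S·e^((r−q)T): (r − q) = ln(F/S)/T
ln(7129.6/7021.9) = ln(1.015338) = 0.015222
(r − q) = 0.015222 / (9/12) = 0.020296
q = r − ln(F/S)/T = 0.0350 − 0.020296 = 0.014704
q = 1.47%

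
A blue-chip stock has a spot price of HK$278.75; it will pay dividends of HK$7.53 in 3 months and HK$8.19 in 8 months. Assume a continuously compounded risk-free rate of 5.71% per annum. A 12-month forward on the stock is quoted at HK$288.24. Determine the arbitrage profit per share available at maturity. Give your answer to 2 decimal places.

HK$9.32 per share

PV(dividends) I = 7.53·e^(−0.0571·3/12) + 8.19·e^(−0.0571·8/12) = 15.3074
Fair forward F* = (S − I)·e^(rT) = (278.75 − 15.3074)·e^0.057100 = 263.4426 × 1.058762 = 278.9230
Market HK$288.24 > fair 278.9230: forward overpriced → cash-and-carry (borrow at r, buy the stock and collect the dividends, short the forward).
Profit at T = |F_mkt − F*| = |288.24 − 278.9230| = HK$9.32 per share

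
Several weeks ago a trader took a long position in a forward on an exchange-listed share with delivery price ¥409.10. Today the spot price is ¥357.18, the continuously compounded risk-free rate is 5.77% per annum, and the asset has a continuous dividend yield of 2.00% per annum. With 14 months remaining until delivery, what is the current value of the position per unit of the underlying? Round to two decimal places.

Current fair forward for the remaining 14 months: F = S·e^((r − q)·T), (r − q) = 0.0577 − 0.0200 = 0.0377
F = 357.18 · e^(0.0377 × 14/12) = 357.18 × 1.044965 = 373.2406
Value of long forward = (F − K)·e^(−rT) = (373.2406 − 409.10) · e^(−0.0577·14/12)
= -35.8594 × 0.934899 = -33.52

-¥33.52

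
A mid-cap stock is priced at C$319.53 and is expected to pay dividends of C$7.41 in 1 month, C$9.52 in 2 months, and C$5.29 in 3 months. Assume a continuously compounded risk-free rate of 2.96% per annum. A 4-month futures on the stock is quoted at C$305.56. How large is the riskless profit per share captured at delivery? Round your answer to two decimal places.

C$5.20 per share

PV(dividends) I = 7.41·e^(−0.0296·1/12) + 9.52·e^(−0.0296·2/12) + 5.29·e^(−0.0296·3/12) = 22.1159
Fair futures F* = (S − I)·e^(rT) = (319.53 − 22.1159)·e^0.009867 = 297.4141 × 1.009916 = 300.3633
Market C$305.56 > fair 300.3633: forward overpriced → cash-and-carry (borrow at r, buy the stock and collect the dividends, short the forward).
Profit at T = |F_mkt − F*| = |305.56 − 300.3633| = C$5.20 per share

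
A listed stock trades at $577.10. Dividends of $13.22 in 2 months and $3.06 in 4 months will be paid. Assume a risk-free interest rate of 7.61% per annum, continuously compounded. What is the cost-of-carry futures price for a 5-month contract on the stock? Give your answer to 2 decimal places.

PV(dividends) I = 13.22·e^(−0.0761·2/12) + 3.06·e^(−0.0761·4/12)
I = 13.0534 + 2.9834 = 16.0368
F = (S − I)·e^(rT) = (577.10 − 16.0368) · e^(0.0761·5/12)
= 561.0632 · e^0.031708 = 561.0632 × 1.032216 = $579.14

$579.14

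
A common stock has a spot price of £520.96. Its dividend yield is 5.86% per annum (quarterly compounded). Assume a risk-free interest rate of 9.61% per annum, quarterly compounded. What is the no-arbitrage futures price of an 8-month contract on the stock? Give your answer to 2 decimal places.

£533.89

F = S · (1+r/4)^(4T) / (1+q/4)^(4T)
= 520.96 × 1.065356 / 1.039545 = 520.96 × 1.024829
F = £533.89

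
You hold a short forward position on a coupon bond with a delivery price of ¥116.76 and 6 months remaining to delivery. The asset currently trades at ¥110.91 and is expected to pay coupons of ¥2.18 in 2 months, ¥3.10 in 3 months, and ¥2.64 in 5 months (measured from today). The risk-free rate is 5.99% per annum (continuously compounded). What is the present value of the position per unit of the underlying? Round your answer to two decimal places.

¥10.19

PV(remaining coupons) I = 2.18·e^(−0.0599·2/12) + 3.10·e^(−0.0599·3/12) + 2.64·e^(−0.0599·5/12) = 7.7872
Current forward F = (S − I)·e^(rT) = (110.91 − 7.7872)·e^(0.0599·6/12) = 103.1228 × 1.030403 = 106.2580
Value (long) = (F − K)·e^(−rT) = (106.2580 − 116.76) × 0.970494 = -10.1921
Short position value = −(long value) = ¥10.19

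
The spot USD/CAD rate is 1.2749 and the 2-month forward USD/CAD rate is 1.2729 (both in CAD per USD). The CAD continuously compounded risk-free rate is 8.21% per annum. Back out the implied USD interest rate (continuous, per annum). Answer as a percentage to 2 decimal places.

F = S·e^((r_CAD − r_USD)T) ⇒ r_USD = r_CAD − ln(F/S)/T
ln(1.2729/1.2749) = -0.001570; /(2/12) = -0.009420
r_USD = 0.0821 + 0.009420 = 0.091520
r_USD = 9.15%

9.15%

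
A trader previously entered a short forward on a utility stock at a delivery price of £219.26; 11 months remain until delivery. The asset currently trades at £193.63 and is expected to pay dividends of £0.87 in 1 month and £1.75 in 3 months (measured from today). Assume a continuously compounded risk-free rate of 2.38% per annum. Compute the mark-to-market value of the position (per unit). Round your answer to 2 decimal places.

PV(remaining dividends) I = 0.87·e^(−0.0238·1/12) + 1.75·e^(−0.0238·3/12) = 2.6079
Current forward F = (S − I)·e^(rT) = (193.63 − 2.6079)·e^(0.0238·11/12) = 191.0221 × 1.022056 = 195.2353
Value (long) = (F − K)·e^(−rT) = (195.2353 − 219.26) × 0.978420 = -23.5062
Short position value = −(long value) = £23.51

£23.51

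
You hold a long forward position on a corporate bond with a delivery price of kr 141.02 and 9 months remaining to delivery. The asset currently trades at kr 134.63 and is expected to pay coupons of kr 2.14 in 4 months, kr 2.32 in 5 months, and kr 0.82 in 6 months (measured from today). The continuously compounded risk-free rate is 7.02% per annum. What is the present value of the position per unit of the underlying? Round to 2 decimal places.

PV(remaining coupons) I = 2.14·e^(−0.0702·4/12) + 2.32·e^(−0.0702·5/12) + 0.82·e^(−0.0702·6/12) = 5.1353
Current forward F = (S − I)·e^(rT) = (134.63 − 5.1353)·e^(0.0702·9/12) = 129.4947 × 1.054061 = 136.4953
Value (long) = (F − K)·e^(−rT) = (136.4953 − 141.02) × 0.948712 = -4.2926
Value = -kr 4.29

-kr 4.29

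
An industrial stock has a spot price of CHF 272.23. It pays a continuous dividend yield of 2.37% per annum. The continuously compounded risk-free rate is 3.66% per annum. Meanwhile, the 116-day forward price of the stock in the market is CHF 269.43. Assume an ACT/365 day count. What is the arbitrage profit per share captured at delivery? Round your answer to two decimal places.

CHF 3.92 per share

Fair forward: F* = S·e^(carry·T), with carry = (r − q) = 0.0366 − 0.0237 = 0.0129
F* = 272.23 · e^(0.0129 × 116/365) = 272.23 · e^0.004100 = 272.23 × 1.004108 = CHF 273.3483
Market CHF 269.43 < fair CHF 273.3483: forward underpriced → reverse cash-and-carry (short spot, go long the forward).
At maturity, profit = |F_mkt − F*| = |269.43 − 273.3483| = CHF 3.92 per share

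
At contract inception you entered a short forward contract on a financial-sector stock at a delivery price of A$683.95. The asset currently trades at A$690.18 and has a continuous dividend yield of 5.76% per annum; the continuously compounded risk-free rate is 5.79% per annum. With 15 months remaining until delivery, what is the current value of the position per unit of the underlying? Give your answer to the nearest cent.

Current fair forward for the remaining 15 months: F = S·e^((r − q)·T), (r − q) = 0.0579 − 0.0576 = 0.0003
F = 690.18 · e^(0.0003 × 15/12) = 690.18 × 1.000375 = 690.4388
Value of long forward = (F − K)·e^(−rT) = (690.4388 − 683.95) · e^(−0.0579·15/12)
= 6.4888 × 0.930182 = 6.04
Short position value = −(long value) = -A$6.04

-A$6.04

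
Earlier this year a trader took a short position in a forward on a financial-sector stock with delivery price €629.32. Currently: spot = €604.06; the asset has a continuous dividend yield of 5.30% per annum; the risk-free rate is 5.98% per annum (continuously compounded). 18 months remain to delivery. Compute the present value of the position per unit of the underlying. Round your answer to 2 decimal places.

Current fair forward for the remaining 18 months: F = S·e^((r − q)·T), (r − q) = 0.0598 − 0.0530 = 0.0068
F = 604.06 · e^(0.0068 × 18/12) = 604.06 × 1.010252 = 610.2528
Value of long forward = (F − K)·e^(−rT) = (610.2528 − 629.32) · e^(−0.0598·18/12)
= -19.0672 × 0.914205 = -17.43
Short position value = −(long value) = €17.43

€17.43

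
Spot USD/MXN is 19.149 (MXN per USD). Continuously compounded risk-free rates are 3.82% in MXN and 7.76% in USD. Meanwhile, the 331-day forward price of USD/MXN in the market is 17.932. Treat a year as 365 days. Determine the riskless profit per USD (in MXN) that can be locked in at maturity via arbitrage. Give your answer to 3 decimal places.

0.545 per USD (in MXN)

Fair forward: F* = S·e^(carry·T), with carry = (r_MXN − r_USD) = 0.0382 − 0.0776 = -0.0394
F* = 19.149 · e^(-0.0394 × 331/365) = 19.149 · e^-0.035730 = 19.149 × 0.964901 = 18.4769
Market 17.932 < fair 18.4769: forward underpriced → reverse cash-and-carry (short spot, go long the forward).
At maturity, profit = |F_mkt − F*| = |17.932 − 18.4769| = 0.545 per USD (in MXN)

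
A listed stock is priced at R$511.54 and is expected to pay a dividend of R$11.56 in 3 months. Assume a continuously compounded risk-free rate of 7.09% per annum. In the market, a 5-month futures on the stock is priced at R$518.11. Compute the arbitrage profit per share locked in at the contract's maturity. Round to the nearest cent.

R$2.93 per share

PV(dividends) I = 11.56·e^(−0.0709·3/12) = 11.3569
Fair futures F* = (S − I)·e^(rT) = (511.54 − 11.3569)·e^0.029542 = 500.1831 × 1.029983 = 515.1801
Market R$518.11 > fair 515.1801: forward overpriced → cash-and-carry (borrow at r, buy the stock and collect the dividends, short the forward).
Profit at T = |F_mkt − F*| = |518.11 − 515.1801| = R$2.93 per share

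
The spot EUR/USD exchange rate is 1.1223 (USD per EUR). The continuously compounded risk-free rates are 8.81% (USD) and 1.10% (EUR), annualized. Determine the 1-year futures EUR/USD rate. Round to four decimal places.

1.2123

F = S·e^((r_USD − r_EUR)T) = 1.1223 · e^((0.0881 − 0.0110) × 1)
= 1.1223 · e^0.077100 = 1.1223 × 1.080150
F = 1.2123 USD per EUR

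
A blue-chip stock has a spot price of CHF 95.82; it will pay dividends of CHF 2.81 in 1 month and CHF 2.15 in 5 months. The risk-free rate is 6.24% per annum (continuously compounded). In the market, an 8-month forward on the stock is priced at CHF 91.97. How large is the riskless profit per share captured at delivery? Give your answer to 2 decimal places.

PV(dividends) I = 2.81·e^(−0.0624·1/12) + 2.15·e^(−0.0624·5/12) = 4.8902
Fair forward F* = (S − I)·e^(rT) = (95.82 − 4.8902)·e^0.041600 = 90.9298 × 1.042477 = 94.7922
Market CHF 91.97 < fair 94.7922: forward underpriced → reverse cash-and-carry (short the stock, invest proceeds at r, pay the dividends, go long the forward).
Profit at T = |F_mkt − F*| = |91.97 − 94.7922| = CHF 2.82 per share

CHF 2.82 per share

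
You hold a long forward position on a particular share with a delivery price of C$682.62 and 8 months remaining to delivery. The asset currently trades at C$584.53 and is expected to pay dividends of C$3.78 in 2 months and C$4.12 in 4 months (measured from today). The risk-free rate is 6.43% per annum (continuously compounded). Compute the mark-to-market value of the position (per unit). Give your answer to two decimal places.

-C$77.22

PV(remaining dividends) I = 3.78·e^(−0.0643·2/12) + 4.12·e^(−0.0643·4/12) = 7.7723
Current forward F = (S − I)·e^(rT) = (584.53 − 7.7723)·e^(0.0643·8/12) = 576.7577 × 1.043799 = 602.0191
Value (long) = (F − K)·e^(−rT) = (602.0191 − 682.62) × 0.958039 = -77.2188
Value = -C$77.22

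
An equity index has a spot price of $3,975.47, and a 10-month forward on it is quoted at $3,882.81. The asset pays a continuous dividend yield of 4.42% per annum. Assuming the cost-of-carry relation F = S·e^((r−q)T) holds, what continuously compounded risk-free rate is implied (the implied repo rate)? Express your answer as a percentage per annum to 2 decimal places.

From F = S·e^((r−q)T): (r − q) = ln(F/S)/T
ln(3882.81/3975.47) = ln(0.976692) = -0.023584
(r − q) = -0.023584 / (10/12) = -0.028301
r = ln(F/S)/T + q = -0.028301 + 0.0442 = 0.015899
r = 1.59%

1.59%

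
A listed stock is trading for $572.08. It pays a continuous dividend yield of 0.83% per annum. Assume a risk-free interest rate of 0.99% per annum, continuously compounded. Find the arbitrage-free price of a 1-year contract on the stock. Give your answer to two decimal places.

$573.00

F = S·e^((r − q)T) = 572.08 · e^((0.0099 − 0.0083) × 1)
= 572.08 · e^0.001600 = 572.08 × 1.001601
F = $573.00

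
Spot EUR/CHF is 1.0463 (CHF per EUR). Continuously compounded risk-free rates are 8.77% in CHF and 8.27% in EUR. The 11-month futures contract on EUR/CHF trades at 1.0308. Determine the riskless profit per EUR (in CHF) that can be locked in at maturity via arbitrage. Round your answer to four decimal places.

Fair futures: F* = S·e^(carry·T), with carry = (r_CHF − r_EUR) = 0.0877 − 0.0827 = 0.0050
F* = 1.0463 · e^(0.0050 × 11/12) = 1.0463 · e^0.004583 = 1.0463 × 1.004594 = 1.0511
Market 1.0308 < fair 1.0511: forward underpriced → reverse cash-and-carry (short spot, go long the forward).
At maturity, profit = |F_mkt − F*| = |1.0308 − 1.0511| = 0.0203 per EUR (in CHF)

0.0203 per EUR (in CHF)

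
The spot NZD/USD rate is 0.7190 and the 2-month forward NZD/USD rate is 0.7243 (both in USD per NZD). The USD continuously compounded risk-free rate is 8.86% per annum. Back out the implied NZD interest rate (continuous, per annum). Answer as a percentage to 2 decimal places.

4.45%

F = S·e^((r_USD − r_NZD)T) ⇒ r_NZD = r_USD − ln(F/S)/T
ln(0.7243/0.7190) = 0.007344; /(2/12) = 0.044064
r_NZD = 0.0886 − 0.044064 = 0.044536
r_NZD = 4.45%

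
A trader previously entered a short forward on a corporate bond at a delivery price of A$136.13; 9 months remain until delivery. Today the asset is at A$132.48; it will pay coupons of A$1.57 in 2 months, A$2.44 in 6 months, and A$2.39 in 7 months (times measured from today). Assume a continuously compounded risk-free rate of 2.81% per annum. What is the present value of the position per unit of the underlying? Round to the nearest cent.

A$7.13

PV(remaining coupons) I = 1.57·e^(−0.0281·2/12) + 2.44·e^(−0.0281·6/12) + 2.39·e^(−0.0281·7/12) = 6.3198
Current forward F = (S − I)·e^(rT) = (132.48 − 6.3198)·e^(0.0281·9/12) = 126.1602 × 1.021299 = 128.8473
Value (long) = (F − K)·e^(−rT) = (128.8473 − 136.13) × 0.979146 = -7.1308
Short position value = −(long value) = A$7.13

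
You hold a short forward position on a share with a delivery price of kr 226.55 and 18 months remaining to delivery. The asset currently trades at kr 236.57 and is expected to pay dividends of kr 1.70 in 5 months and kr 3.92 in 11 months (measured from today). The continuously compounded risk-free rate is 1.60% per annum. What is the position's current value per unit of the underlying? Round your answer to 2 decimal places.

-kr 9.84

PV(remaining dividends) I = 1.70·e^(−0.0160·5/12) + 3.92·e^(−0.0160·11/12) = 5.5516
Current forward F = (S − I)·e^(rT) = (236.57 − 5.5516)·e^(0.0160·18/12) = 231.0184 × 1.024290 = 236.6298
Value (long) = (F − K)·e^(−rT) = (236.6298 − 226.55) × 0.976286 = 9.8408
Short position value = −(long value) = -kr 9.84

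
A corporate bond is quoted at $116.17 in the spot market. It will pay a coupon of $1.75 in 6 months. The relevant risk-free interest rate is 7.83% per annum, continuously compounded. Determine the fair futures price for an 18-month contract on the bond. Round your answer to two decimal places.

PV(coupons) I = 1.75·e^(−0.0783·6/12)
I = 1.6828
F = (S − I)·e^(rT) = (116.17 − 1.6828) · e^(0.0783·18/12)
= 114.4872 · e^0.117450 = 114.4872 × 1.124625 = $128.76

$128.76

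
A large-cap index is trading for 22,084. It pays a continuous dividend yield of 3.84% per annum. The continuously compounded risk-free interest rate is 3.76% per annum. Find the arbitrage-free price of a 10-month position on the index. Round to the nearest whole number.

22,069

F = S·e^((r − q)T) = 22084 · e^((0.0376 − 0.0384) × 10/12)
= 22084 · e^-0.000667 = 22084 × 0.999333
F = 22,069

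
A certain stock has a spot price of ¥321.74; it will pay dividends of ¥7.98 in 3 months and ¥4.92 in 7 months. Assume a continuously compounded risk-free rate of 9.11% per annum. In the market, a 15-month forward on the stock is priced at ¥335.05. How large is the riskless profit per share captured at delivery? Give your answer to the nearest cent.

PV(dividends) I = 7.98·e^(−0.0911·3/12) + 4.92·e^(−0.0911·7/12) = 12.4657
Fair forward F* = (S − I)·e^(rT) = (321.74 − 12.4657)·e^0.113875 = 309.2743 × 1.120612 = 346.5765
Market ¥335.05 < fair 346.5765: forward underpriced → reverse cash-and-carry (short the stock, invest proceeds at r, pay the dividends, go long the forward).
Profit at T = |F_mkt − F*| = |335.05 − 346.5765| = ¥11.53 per share

¥11.53 per share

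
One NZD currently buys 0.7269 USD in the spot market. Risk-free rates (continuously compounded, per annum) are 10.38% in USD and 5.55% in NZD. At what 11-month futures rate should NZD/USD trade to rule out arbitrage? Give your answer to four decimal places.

0.7598

F = S·e^((r_USD − r_NZD)T) = 0.7269 · e^((0.1038 − 0.0555) × 11/12)
= 0.7269 · e^0.044275 = 0.7269 × 1.045270
F = 0.7598 USD per NZD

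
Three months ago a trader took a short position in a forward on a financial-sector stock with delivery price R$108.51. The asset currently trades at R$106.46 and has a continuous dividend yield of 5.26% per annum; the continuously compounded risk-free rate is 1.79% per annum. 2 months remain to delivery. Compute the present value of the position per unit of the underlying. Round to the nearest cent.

Current fair forward for the remaining 2 months: F = S·e^((r − q)·T), (r − q) = 0.0179 − 0.0526 = -0.0347
F = 106.46 · e^(-0.0347 × 2/12) = 106.46 × 0.994233 = 105.8460
Value of long forward = (F − K)·e^(−rT) = (105.8460 − 108.51) · e^(−0.0179·2/12)
= -2.6640 × 0.997021 = -2.66
Short position value = −(long value) = R$2.66

R$2.66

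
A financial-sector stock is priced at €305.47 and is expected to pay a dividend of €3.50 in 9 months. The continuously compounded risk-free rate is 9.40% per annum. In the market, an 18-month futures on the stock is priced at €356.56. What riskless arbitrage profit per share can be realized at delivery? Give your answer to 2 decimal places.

PV(dividends) I = 3.50·e^(−0.0940·9/12) = 3.2617
Fair futures F* = (S − I)·e^(rT) = (305.47 − 3.2617)·e^0.141000 = 302.2083 × 1.151425 = 347.9702
Market €356.56 > fair 347.9702: forward overpriced → cash-and-carry (borrow at r, buy the stock and collect the dividends, short the forward).
Profit at T = |F_mkt − F*| = |356.56 − 347.9702| = €8.59 per share

€8.59 per share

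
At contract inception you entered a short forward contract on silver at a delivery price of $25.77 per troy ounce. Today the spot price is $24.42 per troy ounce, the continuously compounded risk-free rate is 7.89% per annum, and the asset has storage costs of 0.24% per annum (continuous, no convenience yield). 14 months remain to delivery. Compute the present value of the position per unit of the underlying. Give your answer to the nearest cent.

-$0.98 per troy ounce

Current fair forward for the remaining 14 months: F = S·e^((r + u)·T), (r + u) = 0.0789 + 0.0024 = 0.0813
F = 24.42 · e^(0.0813 × 14/12) = 24.42 × 1.099494 = 26.8496
Value of long forward = (F − K)·e^(−rT) = (26.8496 − 25.77) · e^(−0.0789·14/12)
= 1.0796 × 0.912060 = 0.98
Short position value = −(long value) = -$0.98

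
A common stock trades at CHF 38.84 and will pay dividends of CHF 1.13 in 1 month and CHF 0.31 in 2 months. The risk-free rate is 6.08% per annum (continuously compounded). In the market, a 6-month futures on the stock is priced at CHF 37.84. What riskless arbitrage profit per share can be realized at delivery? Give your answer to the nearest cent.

PV(dividends) I = 1.13·e^(−0.0608·1/12) + 0.31·e^(−0.0608·2/12) = 1.4312
Fair futures F* = (S − I)·e^(rT) = (38.84 − 1.4312)·e^0.030400 = 37.4088 × 1.030867 = 38.5635
Market CHF 37.84 < fair 38.5635: forward underpriced → reverse cash-and-carry (short the stock, invest proceeds at r, pay the dividends, go long the forward).
Profit at T = |F_mkt − F*| = |37.84 − 38.5635| = CHF 0.72 per share

CHF 0.72 per share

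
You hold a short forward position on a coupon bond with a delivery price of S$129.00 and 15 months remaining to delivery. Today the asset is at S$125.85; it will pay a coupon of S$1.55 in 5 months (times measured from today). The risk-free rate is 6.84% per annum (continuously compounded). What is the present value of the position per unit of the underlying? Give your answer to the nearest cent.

PV(remaining coupons) I = 1.55·e^(−0.0684·5/12) = 1.5064
Current forward F = (S − I)·e^(rT) = (125.85 − 1.5064)·e^(0.0684·15/12) = 124.3436 × 1.089262 = 135.4428
Value (long) = (F − K)·e^(−rT) = (135.4428 − 129.00) × 0.918053 = 5.9148
Short position value = −(long value) = -S$5.91

-S$5.91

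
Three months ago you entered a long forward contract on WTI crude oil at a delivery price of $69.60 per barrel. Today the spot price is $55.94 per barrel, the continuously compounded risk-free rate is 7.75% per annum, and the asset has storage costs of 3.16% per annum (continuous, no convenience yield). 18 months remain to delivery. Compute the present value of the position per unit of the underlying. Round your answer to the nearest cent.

Current fair forward for the remaining 18 months: F = S·e^((r + u)·T), (r + u) = 0.0775 + 0.0316 = 0.1091
F = 55.94 · e^(0.1091 × 18/12) = 55.94 × 1.177802 = 65.8862
Value of long forward = (F − K)·e^(−rT) = (65.8862 − 69.60) · e^(−0.0775·18/12)
= -3.7138 × 0.890253 = -3.31

-$3.31 per barrel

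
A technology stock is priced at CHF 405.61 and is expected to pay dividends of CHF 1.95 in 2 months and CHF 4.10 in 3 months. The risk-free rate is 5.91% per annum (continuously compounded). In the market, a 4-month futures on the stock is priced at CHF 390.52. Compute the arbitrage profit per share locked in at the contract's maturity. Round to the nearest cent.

CHF 17.07 per share

PV(dividends) I = 1.95·e^(−0.0591·2/12) + 4.10·e^(−0.0591·3/12) = 5.9708
Fair futures F* = (S − I)·e^(rT) = (405.61 − 5.9708)·e^0.019700 = 399.6392 × 1.019895 = 407.5900
Market CHF 390.52 < fair 407.5900: forward underpriced → reverse cash-and-carry (short the stock, invest proceeds at r, pay the dividends, go long the forward).
Profit at T = |F_mkt − F*| = |390.52 − 407.5900| = CHF 17.07 per share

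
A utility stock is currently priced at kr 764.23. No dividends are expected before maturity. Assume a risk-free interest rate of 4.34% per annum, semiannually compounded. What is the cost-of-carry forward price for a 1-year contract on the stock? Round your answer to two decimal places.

F = S · (1+r/2)^(2T)
= 764.23 × 1.043871
F = kr 797.76

kr 797.76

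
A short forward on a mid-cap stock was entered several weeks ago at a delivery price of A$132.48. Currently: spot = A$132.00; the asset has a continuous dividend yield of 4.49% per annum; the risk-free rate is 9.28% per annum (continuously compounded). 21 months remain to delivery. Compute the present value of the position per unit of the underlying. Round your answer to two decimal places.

-A$9.40

Current fair forward for the remaining 21 months: F = S·e^((r − q)·T), (r − q) = 0.0928 − 0.0449 = 0.0479
F = 132.00 · e^(0.0479 × 21/12) = 132.00 × 1.087439 = 143.5419
Value of long forward = (F − K)·e^(−rT) = (143.5419 − 132.48) · e^(−0.0928·21/12)
= 11.0619 × 0.850101 = 9.40
Short position value = −(long value) = -A$9.40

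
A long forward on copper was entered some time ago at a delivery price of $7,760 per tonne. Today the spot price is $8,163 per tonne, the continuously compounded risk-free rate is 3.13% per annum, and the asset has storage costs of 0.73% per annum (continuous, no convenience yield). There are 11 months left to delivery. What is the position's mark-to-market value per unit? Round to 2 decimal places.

Current fair forward for the remaining 11 months: F = S·e^((r + u)·T), (r + u) = 0.0313 + 0.0073 = 0.0386
F = 8163 · e^(0.0386 × 11/12) = 8163 × 1.03601677 = 8457.0049
Value of long forward = (F − K)·e^(−rT) = (8457.0049 − 7760) · e^(−0.0313·11/12)
= 697.0049 × 0.97171603 = 677.29

$677.29 per tonne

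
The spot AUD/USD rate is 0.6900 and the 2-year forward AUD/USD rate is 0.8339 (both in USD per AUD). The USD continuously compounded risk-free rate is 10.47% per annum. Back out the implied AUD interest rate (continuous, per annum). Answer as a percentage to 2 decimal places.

F = S·e^((r_USD − r_AUD)T) ⇒ r_AUD = r_USD − ln(F/S)/T
ln(0.8339/0.6900) = 0.189422; /(2) = 0.094711
r_AUD = 0.1047 − 0.094711 = 0.009989
r_AUD = 1.00%

1.00%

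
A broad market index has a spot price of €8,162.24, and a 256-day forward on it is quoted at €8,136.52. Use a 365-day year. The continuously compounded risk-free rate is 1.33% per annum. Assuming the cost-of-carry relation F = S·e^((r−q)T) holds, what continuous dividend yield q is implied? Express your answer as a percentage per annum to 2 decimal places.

1.78%

From F = S·e^((r−q)T): (r − q) = ln(F/S)/T
ln(8136.52/8162.24) = ln(0.996849) = -0.003156
(r − q) = -0.003156 / (256/365) = -0.004500
q = r − ln(F/S)/T = 0.0133 + 0.004500 = 0.017800
q = 1.78%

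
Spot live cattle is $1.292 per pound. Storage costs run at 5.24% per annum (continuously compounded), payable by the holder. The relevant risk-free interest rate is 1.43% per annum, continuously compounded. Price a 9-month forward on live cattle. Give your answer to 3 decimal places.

$1.358 per pound

Net carry = r + u − y = 0.0143 + 0.0524 − 0.0000 = 0.0667
F = S·e^((r+u−y)T) = 1.292 · e^(0.0667 × 9/12) = 1.292 · e^0.050025
= 1.292 × 1.051297 = $1.358 per pound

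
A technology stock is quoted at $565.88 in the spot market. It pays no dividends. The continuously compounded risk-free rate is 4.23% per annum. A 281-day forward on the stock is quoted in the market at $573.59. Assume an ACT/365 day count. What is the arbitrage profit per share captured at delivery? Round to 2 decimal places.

$11.02 per share

Fair forward: F* = S·e^(carry·T), with carry = r = 0.0423
F* = 565.88 · e^(0.0423 × 281/365) = 565.88 · e^0.032565 = 565.88 × 1.033101 = $584.6112
Market $573.59 < fair $584.6112: forward underpriced → reverse cash-and-carry (short spot, go long the forward).
At maturity, profit = |F_mkt − F*| = |573.59 − 584.6112| = $11.02 per share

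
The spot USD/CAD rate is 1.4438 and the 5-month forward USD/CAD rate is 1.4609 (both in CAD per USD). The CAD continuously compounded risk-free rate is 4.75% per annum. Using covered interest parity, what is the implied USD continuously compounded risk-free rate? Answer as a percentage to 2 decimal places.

1.92%

F = S·e^((r_CAD − r_USD)T) ⇒ r_USD = r_CAD − ln(F/S)/T
ln(1.4609/1.4438) = 0.011774; /(5/12) = 0.028258
r_USD = 0.0475 − 0.028258 = 0.019242
r_USD = 1.92%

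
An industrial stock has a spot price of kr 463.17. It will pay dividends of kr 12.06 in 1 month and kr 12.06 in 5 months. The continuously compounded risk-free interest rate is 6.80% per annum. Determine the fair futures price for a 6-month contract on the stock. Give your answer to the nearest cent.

PV(dividends) I = 12.06·e^(−0.0680·1/12) + 12.06·e^(−0.0680·5/12)
I = 11.9919 + 11.7231 = 23.7150
F = (S − I)·e^(rT) = (463.17 − 23.7150) · e^(0.0680·6/12)
= 439.4550 · e^0.034000 = 439.4550 × 1.034585 = kr 454.65

kr 454.65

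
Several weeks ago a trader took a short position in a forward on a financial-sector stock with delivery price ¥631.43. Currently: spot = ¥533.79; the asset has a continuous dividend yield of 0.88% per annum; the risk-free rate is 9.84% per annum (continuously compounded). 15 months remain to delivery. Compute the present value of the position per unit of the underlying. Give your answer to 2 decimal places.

Current fair forward for the remaining 15 months: F = S·e^((r − q)·T), (r − q) = 0.0984 − 0.0088 = 0.0896
F = 533.79 · e^(0.0896 × 15/12) = 533.79 × 1.118513 = 597.0511
Value of long forward = (F − K)·e^(−rT) = (597.0511 − 631.43) · e^(−0.0984·15/12)
= -34.3789 × 0.884264 = -30.40
Short position value = −(long value) = ¥30.40

¥30.40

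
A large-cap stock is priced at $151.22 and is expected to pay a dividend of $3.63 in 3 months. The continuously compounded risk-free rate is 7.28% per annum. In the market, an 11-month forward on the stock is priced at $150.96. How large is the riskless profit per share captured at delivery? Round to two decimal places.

$6.89 per share

PV(dividends) I = 3.63·e^(−0.0728·3/12) = 3.5645
Fair forward F* = (S − I)·e^(rT) = (151.22 − 3.5645)·e^0.066733 = 147.6555 × 1.069010 = 157.8452
Market $150.96 < fair 157.8452: forward underpriced → reverse cash-and-carry (short the stock, invest proceeds at r, pay the dividends, go long the forward).
Profit at T = |F_mkt − F*| = |150.96 − 157.8452| = $6.89 per share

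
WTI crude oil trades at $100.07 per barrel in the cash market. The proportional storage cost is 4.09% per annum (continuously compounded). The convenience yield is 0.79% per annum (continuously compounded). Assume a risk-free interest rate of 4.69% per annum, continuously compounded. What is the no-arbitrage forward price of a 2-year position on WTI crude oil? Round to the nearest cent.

$117.41 per barrel

Net carry = r + u − y = 0.0469 + 0.0409 − 0.0079 = 0.0799
F = S·e^((r+u−y)T) = 100.07 · e^(0.0799 × 2) = 100.07 · e^0.159800
= 100.07 × 1.173276 = $117.41 per barrel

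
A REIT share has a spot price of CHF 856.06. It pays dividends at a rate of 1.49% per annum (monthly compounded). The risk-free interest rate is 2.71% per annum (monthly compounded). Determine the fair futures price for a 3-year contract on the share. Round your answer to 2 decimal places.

CHF 887.92

F = S · (1+r/12)^(12T) / (1+q/12)^(12T)
= 856.06 × 1.084597 / 1.045685 = 856.06 × 1.037212
F = CHF 887.92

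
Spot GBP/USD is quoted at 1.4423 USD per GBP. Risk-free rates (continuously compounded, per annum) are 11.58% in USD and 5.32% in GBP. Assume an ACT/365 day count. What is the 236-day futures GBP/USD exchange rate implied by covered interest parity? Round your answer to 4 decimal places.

1.5019

F = S·e^((r_USD − r_GBP)T) = 1.4423 · e^((0.1158 − 0.0532) × 236/365)
= 1.4423 · e^0.040476 = 1.4423 × 1.041306
F = 1.5019 USD per GBP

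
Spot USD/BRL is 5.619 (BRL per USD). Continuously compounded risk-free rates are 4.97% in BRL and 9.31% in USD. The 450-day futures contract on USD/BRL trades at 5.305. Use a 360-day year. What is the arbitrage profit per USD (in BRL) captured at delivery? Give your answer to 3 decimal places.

0.017 per USD (in BRL)

Fair futures: F* = S·e^(carry·T), with carry = (r_BRL − r_USD) = 0.0497 − 0.0931 = -0.0434
F* = 5.619 · e^(-0.0434 × 450/360) = 5.619 · e^-0.054250 = 5.619 × 0.947195 = 5.3223
Market 5.305 < fair 5.3223: forward underpriced → reverse cash-and-carry (short spot, go long the forward).
At maturity, profit = |F_mkt − F*| = |5.305 − 5.3223| = 0.017 per USD (in BRL)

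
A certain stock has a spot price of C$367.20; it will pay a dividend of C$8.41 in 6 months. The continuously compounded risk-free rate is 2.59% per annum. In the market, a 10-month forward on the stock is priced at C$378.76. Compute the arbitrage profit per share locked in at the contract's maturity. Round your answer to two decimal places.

PV(dividends) I = 8.41·e^(−0.0259·6/12) = 8.3018
Fair forward F* = (S − I)·e^(rT) = (367.20 − 8.3018)·e^0.021583 = 358.8982 × 1.021818 = 366.7286
Market C$378.76 > fair 366.7286: forward overpriced → cash-and-carry (borrow at r, buy the stock and collect the dividends, short the forward).
Profit at T = |F_mkt − F*| = |378.76 − 366.7286| = C$12.03 per share

C$12.03 per share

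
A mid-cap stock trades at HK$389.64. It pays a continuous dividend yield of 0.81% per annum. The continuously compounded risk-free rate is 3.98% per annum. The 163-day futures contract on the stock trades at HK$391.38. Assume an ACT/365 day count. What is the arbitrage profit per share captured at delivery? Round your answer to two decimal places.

Fair futures: F* = S·e^(carry·T), with carry = (r − q) = 0.0398 − 0.0081 = 0.0317
F* = 389.64 · e^(0.0317 × 163/365) = 389.64 · e^0.014156 = 389.64 × 1.014257 = HK$395.1951
Market HK$391.38 < fair HK$395.1951: forward underpriced → reverse cash-and-carry (short spot, go long the forward).
At maturity, profit = |F_mkt − F*| = |391.38 − 395.1951| = HK$3.82 per share

HK$3.82 per share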